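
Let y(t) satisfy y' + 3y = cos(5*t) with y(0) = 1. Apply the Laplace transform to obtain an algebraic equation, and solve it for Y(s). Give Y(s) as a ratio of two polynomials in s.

Y(s) = (s^2 + s + 25)/(s^3 + 3*s^2 + 25*s + 75)

Transform both sides with L{·}.
With L{y'} = sY - y(0) = sY - 1: the LHS transforms to (s + 3)Y - (1).
The right side is L{cos(5*t)} = s/(s^2 + 25).
So (s + 3)Y = s/(s^2 + 25) + (1).
Isolate Y and clear denominators.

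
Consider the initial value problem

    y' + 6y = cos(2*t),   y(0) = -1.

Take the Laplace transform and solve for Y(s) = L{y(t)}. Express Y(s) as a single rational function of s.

Y(s) = (-s^2 + s - 4)/(s^3 + 6*s^2 + 4*s + 24)

Laplace-transform each side.
With L{y'} = sY - y(0) = sY - (-1): the LHS transforms to (s + 6)Y - (-1).
The right side is L{cos(2*t)} = s/(s^2 + 4).
So (s + 6)Y = s/(s^2 + 4) + (-1).
Solve for Y(s) and write it as one ratio of polynomials.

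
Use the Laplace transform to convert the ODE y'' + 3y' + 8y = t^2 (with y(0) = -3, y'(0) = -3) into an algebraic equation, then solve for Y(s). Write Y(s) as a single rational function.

Y(s) = (-3*s^4 - 12*s^3 + 2)/(s^5 + 3*s^4 + 8*s^3)

Laplace-transform each side.
With L{y''} = s^2 Y - s·y(0) - y'(0) and L{y'} = sY - y(0), with y(0) = -3, y'(0) = -3: the LHS transforms to (s^2 + 3*s + 8)Y - (-3*s - 12).
The right side is L{t^2} = 2/s^3.
So (s^2 + 3*s + 8)Y = 2/s^3 + (-3*s - 12).
Isolate Y and clear denominators.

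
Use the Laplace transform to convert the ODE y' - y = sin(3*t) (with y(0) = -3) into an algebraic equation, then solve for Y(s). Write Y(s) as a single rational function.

Laplace-transform each side.
The derivative rules (L{y'} = sY - y(0) = sY - (-3)) turn the left side into (s - 1)Y - (-3).
The right side is L{sin(3*t)} = 3/(s^2 + 9).
So (s - 1)Y = 3/(s^2 + 9) + (-3).
Divide through and combine into a single rational function.

Y(s) = (-3*s^2 - 24)/(s^3 - s^2 + 9*s - 9)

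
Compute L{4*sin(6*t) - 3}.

By linearity of the Laplace transform, transform each term separately.
L{-3} = -3/s; (4)·[L{sin(6t)} = 6/(s^2 + 36)].

24/(s^2 + 36) - 3/s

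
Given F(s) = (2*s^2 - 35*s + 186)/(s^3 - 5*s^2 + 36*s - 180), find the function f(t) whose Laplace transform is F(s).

f(t) = exp(5*t) - 5*sin(6*t) + cos(6*t)

Factor the denominator: s^3 - 5*s^2 + 36*s - 180 = (s - 5)*(s^2 + 36).
Partial fraction decomposition gives [1/(s - 5)] + [s/(s^2 + 36)] + [-30/(s^2 + 36)].
Invert each term: 1/(s - 5) ↔ e^(5t); 1·s/(s^2 + 36) ↔ cos(6t); -5·6/(s^2 + 36) ↔ -5sin(6t).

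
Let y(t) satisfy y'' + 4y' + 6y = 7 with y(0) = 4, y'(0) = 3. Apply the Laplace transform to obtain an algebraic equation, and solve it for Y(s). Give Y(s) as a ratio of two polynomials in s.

Apply the Laplace transform to the equation.
Using L{y''} = s^2 Y - s·y(0) - y'(0) and L{y'} = sY - y(0), with y(0) = 4, y'(0) = 3, the left side becomes (s^2 + 4*s + 6)Y - (4*s + 19).
The right side is L{7} = 7/s.
So (s^2 + 4*s + 6)Y = 7/s + (4*s + 19).
Divide through and combine into a single rational function.

Y(s) = (4*s^2 + 19*s + 7)/(s^3 + 4*s^2 + 6*s)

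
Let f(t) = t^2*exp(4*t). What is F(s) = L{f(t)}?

F(s) = 2/(s - 4)^3

L{e^(4t)} = 1/(s - 4).
Then apply L{t^2·g(t)} = (-1)^2 d^2/ds^2[G(s)] with G(s) = 1/(s - 4):
differentiating 2 times and applying the sign gives 2/(s - 4)^3.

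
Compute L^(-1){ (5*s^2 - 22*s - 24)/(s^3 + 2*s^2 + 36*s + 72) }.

Factor the denominator: s^3 + 2*s^2 + 36*s + 72 = (s + 2)*(s^2 + 36).
Partial fraction decomposition gives [1/(s + 2)] + [4*s/(s^2 + 36)] + [-30/(s^2 + 36)].
Invert each term: 1/(s + 2) ↔ e^(-2t); 4·s/(s^2 + 36) ↔ 4cos(6t); -5·6/(s^2 + 36) ↔ -5sin(6t).

-5*sin(6*t) + 4*cos(6*t) + exp(-2*t)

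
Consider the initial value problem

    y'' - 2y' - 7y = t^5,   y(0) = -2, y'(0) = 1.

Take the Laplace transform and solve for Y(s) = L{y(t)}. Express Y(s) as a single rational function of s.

Y(s) = (-2*s^7 + 5*s^6 + 120)/(s^8 - 2*s^7 - 7*s^6)

Laplace-transform each side.
The derivative rules (L{y''} = s^2 Y - s·y(0) - y'(0) and L{y'} = sY - y(0), with y(0) = -2, y'(0) = 1) turn the left side into (s^2 - 2*s - 7)Y - (-2*s + 5).
The right side is L{t^5} = 120/s^6.
So (s^2 - 2*s - 7)Y = 120/s^6 + (-2*s + 5).
Divide through and combine into a single rational function.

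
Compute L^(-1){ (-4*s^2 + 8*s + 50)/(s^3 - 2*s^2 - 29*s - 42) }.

Factor the denominator: s^3 - 2*s^2 - 29*s - 42 = (s - 7)*(s + 2)*(s + 3).
Partial fraction decomposition gives [-1/(s - 7)] + [-1/(s + 3)] + [-2/(s + 2)].
Invert each term: -1/(s - 7) ↔ -e^(7t); -1/(s + 3) ↔ -e^(-3t); -2/(s + 2) ↔ -2e^(-2t).

-exp(7*t) - 2*exp(-2*t) - exp(-3*t)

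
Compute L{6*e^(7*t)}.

6/(s - 7)

L{6} = 6/s.
By the first shifting theorem, multiplying by e^(7t) replaces s with s - 7.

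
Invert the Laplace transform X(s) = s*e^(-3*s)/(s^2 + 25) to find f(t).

The factor e^(-3s) signals a time shift by c = 3 (second shifting theorem).
L{cos(5t)} = s/(s^2 + 25), so L^-1{s/(s^2 + 25)} = cos(5*t).
Hence the inverse is u(t - 3) times that function evaluated at t - 3.

f(t) = Heaviside(t - 3)*(cos(5*t - 15))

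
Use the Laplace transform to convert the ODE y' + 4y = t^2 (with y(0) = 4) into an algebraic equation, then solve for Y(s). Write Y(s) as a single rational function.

Apply the Laplace transform to the equation.
Using L{y'} = sY - y(0) = sY - 4, the left side becomes (s + 4)Y - (4).
The right side is L{t^2} = 2/s^3.
So (s + 4)Y = 2/s^3 + (4).
Isolate Y and clear denominators.

Y(s) = (4*s^3 + 2)/(s^4 + 4*s^3)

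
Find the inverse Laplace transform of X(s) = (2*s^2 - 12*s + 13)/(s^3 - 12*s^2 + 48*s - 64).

-3*t^2*exp(4*t)/2 + 4*t*exp(4*t) + 2*exp(4*t)

Factor the denominator: s^3 - 12*s^2 + 48*s - 64 = (s - 4)^3.
Partial fraction decomposition gives [2/(s - 4)] + [4/(s - 4)^2] + [-3/(s - 4)^3].
Invert each term: 2/(s - 4) ↔ 2e^(4t); 4/(s - 4)^2 ↔ 4t·e^(4t); -3/(s - 4)^3 ↔ (-3/2)t^2·e^(4t).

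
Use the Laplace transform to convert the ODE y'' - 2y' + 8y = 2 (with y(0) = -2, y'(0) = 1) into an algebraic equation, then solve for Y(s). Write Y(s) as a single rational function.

Transform both sides with L{·}.
The derivative rules (L{y''} = s^2 Y - s·y(0) - y'(0) and L{y'} = sY - y(0), with y(0) = -2, y'(0) = 1) turn the left side into (s^2 - 2*s + 8)Y - (-2*s + 5).
The right side is L{2} = 2/s.
So (s^2 - 2*s + 8)Y = 2/s + (-2*s + 5).
Isolate Y and clear denominators.

Y(s) = (-2*s^2 + 5*s + 2)/(s^3 - 2*s^2 + 8*s)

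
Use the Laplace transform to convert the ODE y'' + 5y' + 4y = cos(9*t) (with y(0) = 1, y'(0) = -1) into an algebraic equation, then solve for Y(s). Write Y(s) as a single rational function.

Y(s) = (s^3 + 4*s^2 + 82*s + 324)/(s^4 + 5*s^3 + 85*s^2 + 405*s + 324)

Transform both sides with L{·}.
Using L{y''} = s^2 Y - s·y(0) - y'(0) and L{y'} = sY - y(0), with y(0) = 1, y'(0) = -1, the left side becomes (s^2 + 5*s + 4)Y - (s + 4).
The right side is L{cos(9*t)} = s/(s^2 + 81).
So (s^2 + 5*s + 4)Y = s/(s^2 + 81) + (s + 4).
Divide through and combine into a single rational function.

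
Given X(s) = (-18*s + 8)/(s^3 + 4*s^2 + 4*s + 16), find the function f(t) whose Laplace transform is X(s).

f(t) = -sin(2*t) - 4*cos(2*t) + 4*exp(-4*t)

Factor the denominator: s^3 + 4*s^2 + 4*s + 16 = (s + 4)*(s^2 + 4).
Partial fraction decomposition gives [4/(s + 4)] + [-4*s/(s^2 + 4)] + [-2/(s^2 + 4)].
Invert each term: 4/(s + 4) ↔ 4e^(-4t); -4·s/(s^2 + 4) ↔ -4cos(2t); -1·2/(s^2 + 4) ↔ -sin(2t).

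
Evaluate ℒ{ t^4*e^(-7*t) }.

L{t^4} = 4!/s^5 = 24/s^5.
By the first shifting theorem, multiplying by e^(-7t) replaces s with s + 7.

24/(s + 7)^5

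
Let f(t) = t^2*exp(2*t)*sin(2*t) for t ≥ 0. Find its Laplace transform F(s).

F(s) = 4*(3*s^2 - 12*s + 8)/(s^2 - 4*s + 8)^3

L{sin(2t)} = 2/(s^2 + 4).
Multiplying by e^(2t) shifts s → s - 2, so L{exp(2*t)*sin(2*t)} = 2/((s - 2)^2 + 4).
Then apply L{t^2·g(t)} = (-1)^2 d^2/ds^2[G(s)] with G(s) = 2/((s - 2)^2 + 4):
differentiating 2 times and applying the sign gives 4*(3*s^2 - 12*s + 8)/(s^2 - 4*s + 8)^3.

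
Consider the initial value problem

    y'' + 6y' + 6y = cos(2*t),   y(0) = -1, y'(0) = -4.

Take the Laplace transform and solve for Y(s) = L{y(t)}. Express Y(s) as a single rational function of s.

Apply the Laplace transform to the equation.
With L{y''} = s^2 Y - s·y(0) - y'(0) and L{y'} = sY - y(0), with y(0) = -1, y'(0) = -4: the LHS transforms to (s^2 + 6*s + 6)Y - (-s - 10).
The right side is L{cos(2*t)} = s/(s^2 + 4).
So (s^2 + 6*s + 6)Y = s/(s^2 + 4) + (-s - 10).
Divide through and combine into a single rational function.

Y(s) = (-s^3 - 10*s^2 - 3*s - 40)/(s^4 + 6*s^3 + 10*s^2 + 24*s + 24)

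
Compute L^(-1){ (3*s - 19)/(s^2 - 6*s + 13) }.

-5*exp(3*t)*sin(2*t) + 3*exp(3*t)*cos(2*t)

Complete the square in the denominator: s^2 - 6*s + 13 = (s - 3)^2 + 2^2.
Split the numerator to match: 3*s - 19 = 3·(s - 3) - 5·2.
Invert each term: 3·(s - 3)/((s - 3)^2 + 4) ↔ 3e^(3t)cos(2t); -5·2/((s - 3)^2 + 4) ↔ -5e^(3t)sin(2t).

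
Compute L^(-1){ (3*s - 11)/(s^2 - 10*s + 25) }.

4*t*exp(5*t) + 3*exp(5*t)

Factor the denominator: s^2 - 10*s + 25 = (s - 5)^2.
Partial fraction decomposition gives [3/(s - 5)] + [4/(s - 5)^2].
Invert each term: 3/(s - 5) ↔ 3e^(5t); 4/(s - 5)^2 ↔ 4t·e^(5t).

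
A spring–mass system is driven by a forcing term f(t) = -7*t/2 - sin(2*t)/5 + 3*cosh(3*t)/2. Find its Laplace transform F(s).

Apply the Laplace transform termwise.
(3/2)·[L{cosh(3t)} = s/(s^2 - 9)]; (-7/2)·[L{t} = 1!/s^2 = 1/s^2]; (-1/5)·[L{sin(2t)} = 2/(s^2 + 4)].

F(s) = 3*s/(2*(s^2 - 9)) - 2/(5*(s^2 + 4)) - 7/(2*s^2)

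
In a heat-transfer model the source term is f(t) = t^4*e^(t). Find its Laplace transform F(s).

L{t^4} = 4!/s^5 = 24/s^5.
By the first shifting theorem, multiplying by e^(t) replaces s with s - 1.

F(s) = 24/(s - 1)^5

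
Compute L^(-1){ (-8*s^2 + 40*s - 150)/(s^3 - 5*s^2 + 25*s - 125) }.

Factor the denominator: s^3 - 5*s^2 + 25*s - 125 = (s - 5)*(s^2 + 25).
Partial fraction decomposition gives [-3/(s - 5)] + [-5*s/(s^2 + 25)] + [15/(s^2 + 25)].
Invert each term: -3/(s - 5) ↔ -3e^(5t); -5·s/(s^2 + 25) ↔ -5cos(5t); 3·5/(s^2 + 25) ↔ 3sin(5t).

-3*exp(5*t) + 3*sin(5*t) - 5*cos(5*t)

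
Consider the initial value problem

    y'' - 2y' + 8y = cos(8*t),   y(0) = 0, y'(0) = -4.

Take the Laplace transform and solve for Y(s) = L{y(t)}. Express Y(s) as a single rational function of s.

Y(s) = (-4*s^2 + s - 256)/(s^4 - 2*s^3 + 72*s^2 - 128*s + 512)

Laplace-transform each side.
The derivative rules (L{y''} = s^2 Y - s·y(0) - y'(0) and L{y'} = sY - y(0), with y(0) = 0, y'(0) = -4) turn the left side into (s^2 - 2*s + 8)Y - (-4).
The right side is L{cos(8*t)} = s/(s^2 + 64).
So (s^2 - 2*s + 8)Y = s/(s^2 + 64) + (-4).
Divide through and combine into a single rational function.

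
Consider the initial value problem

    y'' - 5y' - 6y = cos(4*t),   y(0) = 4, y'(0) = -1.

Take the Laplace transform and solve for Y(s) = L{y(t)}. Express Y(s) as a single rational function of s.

Y(s) = (4*s^3 - 21*s^2 + 65*s - 336)/(s^4 - 5*s^3 + 10*s^2 - 80*s - 96)

Take the Laplace transform of both sides.
With L{y''} = s^2 Y - s·y(0) - y'(0) and L{y'} = sY - y(0), with y(0) = 4, y'(0) = -1: the LHS transforms to (s^2 - 5*s - 6)Y - (4*s - 21).
The right side is L{cos(4*t)} = s/(s^2 + 16).
So (s^2 - 5*s - 6)Y = s/(s^2 + 16) + (4*s - 21).
Isolate Y and clear denominators.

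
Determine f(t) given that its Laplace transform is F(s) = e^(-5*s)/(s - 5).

The factor e^(-5s) signals a time shift by c = 5 (second shifting theorem).
L{e^(5t)} = 1/(s - 5), so L^-1{1/(s - 5)} = e^(5*t).
Hence the inverse is u(t - 5) times that function evaluated at t - 5.

f(t) = Heaviside(t - 5)*(exp(5*t - 25))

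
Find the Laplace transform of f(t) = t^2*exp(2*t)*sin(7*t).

14*(3*s^2 - 12*s - 37)/(s^2 - 4*s + 53)^3

L{sin(7t)} = 7/(s^2 + 49).
Multiplying by e^(2t) shifts s → s - 2, so L{exp(2*t)*sin(7*t)} = 7/((s - 2)^2 + 49).
Then apply L{t^2·g(t)} = (-1)^2 d^2/ds^2[G(s)] with G(s) = 7/((s - 2)^2 + 49):
differentiating 2 times and applying the sign gives 14*(3*s^2 - 12*s - 37)/(s^2 - 4*s + 53)^3.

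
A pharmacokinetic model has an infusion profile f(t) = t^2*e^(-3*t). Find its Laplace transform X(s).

X(s) = 2/(s + 3)^3

L{e^(-3t)} = 1/(s + 3).
Then apply L{t^2·g(t)} = (-1)^2 d^2/ds^2[G(s)] with G(s) = 1/(s + 3):
differentiating 2 times and applying the sign gives 2/(s + 3)^3.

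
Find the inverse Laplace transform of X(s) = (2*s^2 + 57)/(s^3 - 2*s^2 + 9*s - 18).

Factor the denominator: s^3 - 2*s^2 + 9*s - 18 = (s - 2)*(s^2 + 9).
Partial fraction decomposition gives [5/(s - 2)] + [-3*s/(s^2 + 9)] + [-6/(s^2 + 9)].
Invert each term: 5/(s - 2) ↔ 5e^(2t); -3·s/(s^2 + 9) ↔ -3cos(3t); -2·3/(s^2 + 9) ↔ -2sin(3t).

5*exp(2*t) - 2*sin(3*t) - 3*cos(3*t)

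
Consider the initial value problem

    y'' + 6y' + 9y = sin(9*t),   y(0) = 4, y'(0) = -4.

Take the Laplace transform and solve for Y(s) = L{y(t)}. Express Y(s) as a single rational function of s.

Take the Laplace transform of both sides.
With L{y''} = s^2 Y - s·y(0) - y'(0) and L{y'} = sY - y(0), with y(0) = 4, y'(0) = -4: the LHS transforms to (s^2 + 6*s + 9)Y - (4*s + 20).
The right side is L{sin(9*t)} = 9/(s^2 + 81).
So (s^2 + 6*s + 9)Y = 9/(s^2 + 81) + (4*s + 20).
Isolate Y and clear denominators.

Y(s) = (4*s^3 + 20*s^2 + 324*s + 1629)/(s^4 + 6*s^3 + 90*s^2 + 486*s + 729)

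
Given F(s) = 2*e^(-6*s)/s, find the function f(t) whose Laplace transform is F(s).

f(t) = Heaviside(t - 6)*(2)

The factor e^(-6s) signals a time shift by c = 6 (second shifting theorem).
L{2} = 2/s, so L^-1{2/s} = 2.
Hence the inverse is u(t - 6) times that function evaluated at t - 6.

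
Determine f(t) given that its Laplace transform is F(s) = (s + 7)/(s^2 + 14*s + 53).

Rewrite the denominator: s^2 + 14*s + 53 = (s + 7)^2 + 4.
The form in (s + 7) signals a first-shifting-theorem factor e^(-7t).
Since L{cos(2t)} = s/(s^2 + 4), the inverse is e^(-7*t)*cos(2*t).

f(t) = exp(-7*t)*cos(2*t)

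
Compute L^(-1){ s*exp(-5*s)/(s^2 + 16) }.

Heaviside(t - 5)*(cos(4*t - 20))

The factor e^(-5s) signals a time shift by c = 5 (second shifting theorem).
L{cos(4t)} = s/(s^2 + 16), so L^-1{s/(s^2 + 16)} = cos(4*t).
Hence the inverse is u(t - 5) times that function evaluated at t - 5.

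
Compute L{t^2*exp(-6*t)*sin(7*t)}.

14*(3*s^2 + 36*s + 59)/(s^2 + 12*s + 85)^3

L{sin(7t)} = 7/(s^2 + 49).
Multiplying by e^(-6t) shifts s → s + 6, so L{exp(-6*t)*sin(7*t)} = 7/((s + 6)^2 + 49).
Then apply L{t^2·g(t)} = (-1)^2 d^2/ds^2[G(s)] with G(s) = 7/((s + 6)^2 + 49):
differentiating 2 times and applying the sign gives 14*(3*s^2 + 36*s + 59)/(s^2 + 12*s + 85)^3.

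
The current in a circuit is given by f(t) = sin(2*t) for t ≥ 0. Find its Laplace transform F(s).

F(s) = 2/(s^2 + 4)

L{sin(2t)} = 2/(s^2 + 4).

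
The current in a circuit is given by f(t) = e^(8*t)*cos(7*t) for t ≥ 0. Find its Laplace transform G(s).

G(s) = (s - 8)/((s - 8)^2 + 49)

L{cos(7t)} = s/(s^2 + 49).
By the first shifting theorem, multiplying by e^(8t) replaces s with s - 8.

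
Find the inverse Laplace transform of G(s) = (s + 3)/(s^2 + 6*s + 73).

Rewrite the denominator: s^2 + 6*s + 73 = (s + 3)^2 + 64.
The form in (s + 3) signals a first-shifting-theorem factor e^(-3t).
Since L{cos(8t)} = s/(s^2 + 64), the inverse is e^(-3*t)*cos(8*t).

exp(-3*t)*cos(8*t)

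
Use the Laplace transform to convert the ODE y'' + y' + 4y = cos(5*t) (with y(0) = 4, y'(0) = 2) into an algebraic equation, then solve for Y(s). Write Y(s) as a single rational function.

Y(s) = (4*s^3 + 6*s^2 + 101*s + 150)/(s^4 + s^3 + 29*s^2 + 25*s + 100)

Apply the Laplace transform to the equation.
The derivative rules (L{y''} = s^2 Y - s·y(0) - y'(0) and L{y'} = sY - y(0), with y(0) = 4, y'(0) = 2) turn the left side into (s^2 + s + 4)Y - (4*s + 6).
The right side is L{cos(5*t)} = s/(s^2 + 25).
So (s^2 + s + 4)Y = s/(s^2 + 25) + (4*s + 6).
Isolate Y and clear denominators.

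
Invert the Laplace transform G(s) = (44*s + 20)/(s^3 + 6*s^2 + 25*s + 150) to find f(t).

Factor the denominator: s^3 + 6*s^2 + 25*s + 150 = (s + 6)*(s^2 + 25).
Partial fraction decomposition gives [-4/(s + 6)] + [4*s/(s^2 + 25)] + [20/(s^2 + 25)].
Invert each term: -4/(s + 6) ↔ -4e^(-6t); 4·s/(s^2 + 25) ↔ 4cos(5t); 4·5/(s^2 + 25) ↔ 4sin(5t).

f(t) = 4*sin(5*t) + 4*cos(5*t) - 4*exp(-6*t)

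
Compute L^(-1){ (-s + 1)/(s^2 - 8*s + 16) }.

-3*t*exp(4*t) - exp(4*t)

Factor the denominator: s^2 - 8*s + 16 = (s - 4)^2.
Partial fraction decomposition gives [-1/(s - 4)] + [-3/(s - 4)^2].
Invert each term: -1/(s - 4) ↔ -e^(4t); -3/(s - 4)^2 ↔ -3t·e^(4t).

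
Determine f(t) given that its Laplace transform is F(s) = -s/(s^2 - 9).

Since L{cosh(3t)} = s/(s^2 - 9), the inverse is cosh(3*t), scaled by -1.

f(t) = -cosh(3*t)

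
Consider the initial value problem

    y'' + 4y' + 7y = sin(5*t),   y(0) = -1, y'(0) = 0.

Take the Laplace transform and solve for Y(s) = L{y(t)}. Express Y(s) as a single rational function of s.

Y(s) = (-s^3 - 4*s^2 - 25*s - 95)/(s^4 + 4*s^3 + 32*s^2 + 100*s + 175)

Apply the Laplace transform to the equation.
With L{y''} = s^2 Y - s·y(0) - y'(0) and L{y'} = sY - y(0), with y(0) = -1, y'(0) = 0: the LHS transforms to (s^2 + 4*s + 7)Y - (-s - 4).
The right side is L{sin(5*t)} = 5/(s^2 + 25).
So (s^2 + 4*s + 7)Y = 5/(s^2 + 25) + (-s - 4).
Divide through and combine into a single rational function.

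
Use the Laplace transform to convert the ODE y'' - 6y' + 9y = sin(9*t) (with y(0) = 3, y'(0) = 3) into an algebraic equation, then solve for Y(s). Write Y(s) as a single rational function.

Y(s) = (3*s^3 - 15*s^2 + 243*s - 1206)/(s^4 - 6*s^3 + 90*s^2 - 486*s + 729)

Take the Laplace transform of both sides.
Using L{y''} = s^2 Y - s·y(0) - y'(0) and L{y'} = sY - y(0), with y(0) = 3, y'(0) = 3, the left side becomes (s^2 - 6*s + 9)Y - (3*s - 15).
The right side is L{sin(9*t)} = 9/(s^2 + 81).
So (s^2 - 6*s + 9)Y = 9/(s^2 + 81) + (3*s - 15).
Solve for Y(s) and write it as one ratio of polynomials.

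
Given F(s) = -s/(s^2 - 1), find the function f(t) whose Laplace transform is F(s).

Since L{cosh(t)} = s/(s^2 - 1), the inverse is cosh(t), scaled by -1.

f(t) = -cosh(t)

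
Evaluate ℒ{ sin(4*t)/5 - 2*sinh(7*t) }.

4/(5*(s^2 + 16)) - 14/(s^2 - 49)

By linearity of the Laplace transform, transform each term separately.
(1/5)·[L{sin(4t)} = 4/(s^2 + 16)]; (-2)·[L{sinh(7t)} = 7/(s^2 - 49)].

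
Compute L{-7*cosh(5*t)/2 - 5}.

-7*s/(2*(s^2 - 25)) - 5/s

By linearity of the Laplace transform, transform each term separately.
L{-5} = -5/s; (-7/2)·[L{cosh(5t)} = s/(s^2 - 25)].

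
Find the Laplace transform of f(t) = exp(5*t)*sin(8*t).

L{sin(8t)} = 8/(s^2 + 64).
By the first shifting theorem, multiplying by e^(5t) replaces s with s - 5.

8/((s - 5)^2 + 64)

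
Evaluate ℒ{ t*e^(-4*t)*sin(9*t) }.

L{sin(9t)} = 9/(s^2 + 81).
Multiplying by e^(-4t) shifts s → s + 4, so L{e^(-4*t)*sin(9*t)} = 9/((s + 4)^2 + 81).
Then apply L{t·g(t)} = -d/ds[G(s)] with G(s) = 9/((s + 4)^2 + 81):
differentiating 1 time and applying the sign gives 18*(s + 4)/(s^2 + 8*s + 97)^2.

18*(s + 4)/(s^2 + 8*s + 97)^2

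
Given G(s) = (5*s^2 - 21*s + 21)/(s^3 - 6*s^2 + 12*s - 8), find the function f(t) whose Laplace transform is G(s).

Factor the denominator: s^3 - 6*s^2 + 12*s - 8 = (s - 2)^3.
Partial fraction decomposition gives [5/(s - 2)] + [-1/(s - 2)^2] + [-1/(s - 2)^3].
Invert each term: 5/(s - 2) ↔ 5e^(2t); -1/(s - 2)^2 ↔ -t·e^(2t); -1/(s - 2)^3 ↔ (-1/2)t^2·e^(2t).

f(t) = -t^2*exp(2*t)/2 - t*exp(2*t) + 5*exp(2*t)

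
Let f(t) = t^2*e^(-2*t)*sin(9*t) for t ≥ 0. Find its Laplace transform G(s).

L{sin(9t)} = 9/(s^2 + 81).
Multiplying by e^(-2t) shifts s → s + 2, so L{e^(-2*t)*sin(9*t)} = 9/((s + 2)^2 + 81).
Then apply L{t^2·g(t)} = (-1)^2 d^2/ds^2[H(s)] with H(s) = 9/((s + 2)^2 + 81):
differentiating 2 times and applying the sign gives 54*(s^2 + 4*s - 23)/(s^2 + 4*s + 85)^3.

G(s) = 54*(s^2 + 4*s - 23)/(s^2 + 4*s + 85)^3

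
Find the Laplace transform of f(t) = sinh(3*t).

L{sinh(3t)} = 3/(s^2 - 9).

3/(s^2 - 9)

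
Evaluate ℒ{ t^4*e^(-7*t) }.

L{t^4} = 4!/s^5 = 24/s^5.
By the first shifting theorem, multiplying by e^(-7t) replaces s with s + 7.

24/(s + 7)^5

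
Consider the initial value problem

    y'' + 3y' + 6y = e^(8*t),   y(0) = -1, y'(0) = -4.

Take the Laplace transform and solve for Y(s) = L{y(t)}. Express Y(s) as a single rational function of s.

Take the Laplace transform of both sides.
Using L{y''} = s^2 Y - s·y(0) - y'(0) and L{y'} = sY - y(0), with y(0) = -1, y'(0) = -4, the left side becomes (s^2 + 3*s + 6)Y - (-s - 7).
The right side is L{e^(8*t)} = 1/(s - 8).
So (s^2 + 3*s + 6)Y = 1/(s - 8) + (-s - 7).
Divide through and combine into a single rational function.

Y(s) = (-s^2 + s + 57)/(s^3 - 5*s^2 - 18*s - 48)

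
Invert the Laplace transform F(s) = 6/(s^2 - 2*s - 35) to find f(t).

f(t) = exp(t)*sinh(6*t)

Rewrite the denominator: s^2 - 2*s - 35 = (s - 1)^2 - 36.
The form in (s - 1) signals a first-shifting-theorem factor e^(t).
Since L{sinh(6t)} = 6/(s^2 - 36), the inverse is e^(t)*sinh(6*t).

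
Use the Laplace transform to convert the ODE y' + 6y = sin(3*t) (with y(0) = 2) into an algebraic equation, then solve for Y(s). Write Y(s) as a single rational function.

Laplace-transform each side.
With L{y'} = sY - y(0) = sY - 2: the LHS transforms to (s + 6)Y - (2).
The right side is L{sin(3*t)} = 3/(s^2 + 9).
So (s + 6)Y = 3/(s^2 + 9) + (2).
Divide through and combine into a single rational function.

Y(s) = (2*s^2 + 21)/(s^3 + 6*s^2 + 9*s + 54)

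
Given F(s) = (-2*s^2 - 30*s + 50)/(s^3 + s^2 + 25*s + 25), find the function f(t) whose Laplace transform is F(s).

f(t) = -5*sin(5*t) - 5*cos(5*t) + 3*exp(-t)

Factor the denominator: s^3 + s^2 + 25*s + 25 = (s + 1)*(s^2 + 25).
Partial fraction decomposition gives [3/(s + 1)] + [-5*s/(s^2 + 25)] + [-25/(s^2 + 25)].
Invert each term: 3/(s + 1) ↔ 3e^(-t); -5·s/(s^2 + 25) ↔ -5cos(5t); -5·5/(s^2 + 25) ↔ -5sin(5t).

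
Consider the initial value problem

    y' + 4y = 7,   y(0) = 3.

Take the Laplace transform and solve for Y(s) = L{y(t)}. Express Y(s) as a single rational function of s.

Take the Laplace transform of both sides.
Using L{y'} = sY - y(0) = sY - 3, the left side becomes (s + 4)Y - (3).
The right side is L{7} = 7/s.
So (s + 4)Y = 7/s + (3).
Isolate Y and clear denominators.

Y(s) = (3*s + 7)/(s^2 + 4*s)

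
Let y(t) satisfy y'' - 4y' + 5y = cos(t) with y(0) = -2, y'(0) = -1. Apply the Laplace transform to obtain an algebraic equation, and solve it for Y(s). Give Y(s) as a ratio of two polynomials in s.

Laplace-transform each side.
Using L{y''} = s^2 Y - s·y(0) - y'(0) and L{y'} = sY - y(0), with y(0) = -2, y'(0) = -1, the left side becomes (s^2 - 4*s + 5)Y - (-2*s + 7).
The right side is L{cos(t)} = s/(s^2 + 1).
So (s^2 - 4*s + 5)Y = s/(s^2 + 1) + (-2*s + 7).
Divide through and combine into a single rational function.

Y(s) = (-2*s^3 + 7*s^2 - s + 7)/(s^4 - 4*s^3 + 6*s^2 - 4*s + 5)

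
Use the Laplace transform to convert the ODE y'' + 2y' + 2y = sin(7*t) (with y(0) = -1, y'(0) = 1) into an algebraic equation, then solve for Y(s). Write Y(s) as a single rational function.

Transform both sides with L{·}.
The derivative rules (L{y''} = s^2 Y - s·y(0) - y'(0) and L{y'} = sY - y(0), with y(0) = -1, y'(0) = 1) turn the left side into (s^2 + 2*s + 2)Y - (-s - 1).
The right side is L{sin(7*t)} = 7/(s^2 + 49).
So (s^2 + 2*s + 2)Y = 7/(s^2 + 49) + (-s - 1).
Divide through and combine into a single rational function.

Y(s) = (-s^3 - s^2 - 49*s - 42)/(s^4 + 2*s^3 + 51*s^2 + 98*s + 98)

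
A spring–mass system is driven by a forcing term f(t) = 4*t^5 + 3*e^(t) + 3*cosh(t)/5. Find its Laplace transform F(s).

By linearity of the Laplace transform, transform each term separately.
(3/5)·[L{cosh(t)} = s/(s^2 - 1)]; (3)·[L{e^(t)} = 1/(s - 1)]; (4)·[L{t^5} = 5!/s^6 = 120/s^6].

F(s) = 3*s/(5*(s^2 - 1)) + 3/(s - 1) + 480/s^6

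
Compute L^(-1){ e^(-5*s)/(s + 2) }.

The factor e^(-5s) signals a time shift by c = 5 (second shifting theorem).
L{e^(-2t)} = 1/(s + 2), so L^-1{1/(s + 2)} = e^(-2*t).
Hence the inverse is u(t - 5) times that function evaluated at t - 5.

Heaviside(t - 5)*(exp(-2*t + 10))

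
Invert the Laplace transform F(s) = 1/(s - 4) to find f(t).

f(t) = exp(4*t)

Since L{e^(4t)} = 1/(s - 4), the inverse is exp(4*t).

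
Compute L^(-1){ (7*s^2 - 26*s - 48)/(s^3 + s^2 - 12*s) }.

Factor the denominator: s^3 + s^2 - 12*s = s*(s - 3)*(s + 4).
Partial fraction decomposition gives [-3/(s - 3)] + [6/(s + 4)] + [4/s].
Invert each term: -3/(s - 3) ↔ -3e^(3t); 6/(s + 4) ↔ 6e^(-4t); 4/(s - 0) ↔ 4e^(0t).

-3*exp(3*t) + 4 + 6*exp(-4*t)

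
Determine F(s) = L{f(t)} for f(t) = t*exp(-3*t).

F(s) = (s + 3)^(-2)

L{e^(-3t)} = 1/(s + 3).
Then apply L{t·g(t)} = -d/ds[G(s)] with G(s) = 1/(s + 3):
differentiating 1 time and applying the sign gives (s + 3)^(-2).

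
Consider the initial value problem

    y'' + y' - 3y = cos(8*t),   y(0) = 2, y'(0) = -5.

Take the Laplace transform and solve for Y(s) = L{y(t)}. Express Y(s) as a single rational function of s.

Y(s) = (2*s^3 - 3*s^2 + 129*s - 192)/(s^4 + s^3 + 61*s^2 + 64*s - 192)

Take the Laplace transform of both sides.
Using L{y''} = s^2 Y - s·y(0) - y'(0) and L{y'} = sY - y(0), with y(0) = 2, y'(0) = -5, the left side becomes (s^2 + s - 3)Y - (2*s - 3).
The right side is L{cos(8*t)} = s/(s^2 + 64).
So (s^2 + s - 3)Y = s/(s^2 + 64) + (2*s - 3).
Divide through and combine into a single rational function.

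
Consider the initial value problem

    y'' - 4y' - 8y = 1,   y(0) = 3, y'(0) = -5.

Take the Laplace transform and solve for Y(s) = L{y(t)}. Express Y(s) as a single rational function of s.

Transform both sides with L{·}.
Using L{y''} = s^2 Y - s·y(0) - y'(0) and L{y'} = sY - y(0), with y(0) = 3, y'(0) = -5, the left side becomes (s^2 - 4*s - 8)Y - (3*s - 17).
The right side is L{1} = 1/s.
So (s^2 - 4*s - 8)Y = 1/s + (3*s - 17).
Solve for Y(s) and write it as one ratio of polynomials.

Y(s) = (3*s^2 - 17*s + 1)/(s^3 - 4*s^2 - 8*s)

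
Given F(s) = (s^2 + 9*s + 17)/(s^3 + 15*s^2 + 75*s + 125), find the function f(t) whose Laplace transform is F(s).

f(t) = -3*t^2*exp(-5*t)/2 - t*exp(-5*t) + exp(-5*t)

Factor the denominator: s^3 + 15*s^2 + 75*s + 125 = (s + 5)^3.
Partial fraction decomposition gives [1/(s + 5)] + [-1/(s + 5)^2] + [-3/(s + 5)^3].
Invert each term: 1/(s + 5) ↔ e^(-5t); -1/(s + 5)^2 ↔ -t·e^(-5t); -3/(s + 5)^3 ↔ (-3/2)t^2·e^(-5t).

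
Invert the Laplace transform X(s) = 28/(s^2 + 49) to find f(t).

f(t) = 4*sin(7*t)

Since L{sin(7t)} = 7/(s^2 + 49), the inverse is sin(7*t), scaled by 4.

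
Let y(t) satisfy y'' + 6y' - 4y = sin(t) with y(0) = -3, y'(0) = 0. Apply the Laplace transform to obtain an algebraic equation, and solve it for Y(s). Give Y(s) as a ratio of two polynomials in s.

Y(s) = (-3*s^3 - 18*s^2 - 3*s - 17)/(s^4 + 6*s^3 - 3*s^2 + 6*s - 4)

Laplace-transform each side.
With L{y''} = s^2 Y - s·y(0) - y'(0) and L{y'} = sY - y(0), with y(0) = -3, y'(0) = 0: the LHS transforms to (s^2 + 6*s - 4)Y - (-3*s - 18).
The right side is L{sin(t)} = 1/(s^2 + 1).
So (s^2 + 6*s - 4)Y = 1/(s^2 + 1) + (-3*s - 18).
Divide through and combine into a single rational function.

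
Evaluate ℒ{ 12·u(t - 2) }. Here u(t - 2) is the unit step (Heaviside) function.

By the second shifting theorem, L{u(t - c)·g(t - c)} = e^(-cs)·G(s) with c = 2 and G(s) = L{g(t)}.
L{12} = 12/s.

12*exp(-2*s)/s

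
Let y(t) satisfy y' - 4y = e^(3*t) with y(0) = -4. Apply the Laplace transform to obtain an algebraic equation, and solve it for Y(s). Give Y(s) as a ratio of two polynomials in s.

Take the Laplace transform of both sides.
Using L{y'} = sY - y(0) = sY - (-4), the left side becomes (s - 4)Y - (-4).
The right side is L{e^(3*t)} = 1/(s - 3).
So (s - 4)Y = 1/(s - 3) + (-4).
Divide through and combine into a single rational function.

Y(s) = (-4*s + 13)/(s^2 - 7*s + 12)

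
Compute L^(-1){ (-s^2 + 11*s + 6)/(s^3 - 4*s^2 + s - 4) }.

2*exp(4*t) - sin(t) - 3*cos(t)

Factor the denominator: s^3 - 4*s^2 + s - 4 = (s - 4)*(s^2 + 1).
Partial fraction decomposition gives [2/(s - 4)] + [-3*s/(s^2 + 1)] + [-1/(s^2 + 1)].
Invert each term: 2/(s - 4) ↔ 2e^(4t); -3·s/(s^2 + 1) ↔ -3cos(t); -1·1/(s^2 + 1) ↔ -sin(t).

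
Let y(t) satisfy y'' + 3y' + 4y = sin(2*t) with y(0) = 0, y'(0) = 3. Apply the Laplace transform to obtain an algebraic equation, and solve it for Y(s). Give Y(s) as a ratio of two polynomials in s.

Apply the Laplace transform to the equation.
With L{y''} = s^2 Y - s·y(0) - y'(0) and L{y'} = sY - y(0), with y(0) = 0, y'(0) = 3: the LHS transforms to (s^2 + 3*s + 4)Y - (3).
The right side is L{sin(2*t)} = 2/(s^2 + 4).
So (s^2 + 3*s + 4)Y = 2/(s^2 + 4) + (3).
Divide through and combine into a single rational function.

Y(s) = (3*s^2 + 14)/(s^4 + 3*s^3 + 8*s^2 + 12*s + 16)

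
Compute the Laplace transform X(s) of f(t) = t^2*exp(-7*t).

L{e^(-7t)} = 1/(s + 7).
Then apply L{t^2·g(t)} = (-1)^2 d^2/ds^2[G(s)] with G(s) = 1/(s + 7):
differentiating 2 times and applying the sign gives 2/(s + 7)^3.

X(s) = 2/(s + 7)^3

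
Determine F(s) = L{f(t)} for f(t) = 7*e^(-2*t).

L{7} = 7/s.
By the first shifting theorem, multiplying by e^(-2t) replaces s with s + 2.

F(s) = 7/(s + 2)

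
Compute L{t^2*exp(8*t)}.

L{e^(8t)} = 1/(s - 8).
Then apply L{t^2·g(t)} = (-1)^2 d^2/ds^2[G(s)] with G(s) = 1/(s - 8):
differentiating 2 times and applying the sign gives 2/(s - 8)^3.

2/(s - 8)^3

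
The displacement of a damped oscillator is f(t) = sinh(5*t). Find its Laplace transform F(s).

L{sinh(5t)} = 5/(s^2 - 25).

F(s) = 5/(s^2 - 25)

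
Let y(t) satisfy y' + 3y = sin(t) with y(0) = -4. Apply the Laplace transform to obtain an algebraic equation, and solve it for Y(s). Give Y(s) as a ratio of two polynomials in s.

Y(s) = (-4*s^2 - 3)/(s^3 + 3*s^2 + s + 3)

Laplace-transform each side.
Using L{y'} = sY - y(0) = sY - (-4), the left side becomes (s + 3)Y - (-4).
The right side is L{sin(t)} = 1/(s^2 + 1).
So (s + 3)Y = 1/(s^2 + 1) + (-4).
Divide through and combine into a single rational function.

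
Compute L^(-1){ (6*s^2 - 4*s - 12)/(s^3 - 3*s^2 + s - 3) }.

3*exp(3*t) + 5*sin(t) + 3*cos(t)

Factor the denominator: s^3 - 3*s^2 + s - 3 = (s - 3)*(s^2 + 1).
Partial fraction decomposition gives [3/(s - 3)] + [3*s/(s^2 + 1)] + [5/(s^2 + 1)].
Invert each term: 3/(s - 3) ↔ 3e^(3t); 3·s/(s^2 + 1) ↔ 3cos(t); 5·1/(s^2 + 1) ↔ 5sin(t).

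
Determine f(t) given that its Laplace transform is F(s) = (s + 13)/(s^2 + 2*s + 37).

f(t) = 2*exp(-t)*sin(6*t) + exp(-t)*cos(6*t)

Complete the square in the denominator: s^2 + 2*s + 37 = (s + 1)^2 + 6^2.
Split the numerator to match: s + 13 = 1·(s + 1) + 2·6.
Invert each term: 1·(s + 1)/((s + 1)^2 + 36) ↔ e^(-t)cos(6t); 2·6/((s + 1)^2 + 36) ↔ 2e^(-t)sin(6t).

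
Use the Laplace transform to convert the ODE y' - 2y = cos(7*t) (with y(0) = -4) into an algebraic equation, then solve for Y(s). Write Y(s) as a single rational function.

Transform both sides with L{·}.
The derivative rules (L{y'} = sY - y(0) = sY - (-4)) turn the left side into (s - 2)Y - (-4).
The right side is L{cos(7*t)} = s/(s^2 + 49).
So (s - 2)Y = s/(s^2 + 49) + (-4).
Isolate Y and clear denominators.

Y(s) = (-4*s^2 + s - 196)/(s^3 - 2*s^2 + 49*s - 98)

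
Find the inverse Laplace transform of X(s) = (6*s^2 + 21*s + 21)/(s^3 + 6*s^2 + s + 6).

Factor the denominator: s^3 + 6*s^2 + s + 6 = (s + 6)*(s^2 + 1).
Partial fraction decomposition gives [3/(s + 6)] + [3*s/(s^2 + 1)] + [3/(s^2 + 1)].
Invert each term: 3/(s + 6) ↔ 3e^(-6t); 3·s/(s^2 + 1) ↔ 3cos(t); 3·1/(s^2 + 1) ↔ 3sin(t).

3*sin(t) + 3*cos(t) + 3*exp(-6*t)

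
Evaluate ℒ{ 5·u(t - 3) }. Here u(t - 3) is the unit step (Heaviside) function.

5*exp(-3*s)/s

By the second shifting theorem, L{u(t - c)·g(t - c)} = e^(-cs)·H(s) with c = 3 and H(s) = L{g(t)}.
L{5} = 5/s.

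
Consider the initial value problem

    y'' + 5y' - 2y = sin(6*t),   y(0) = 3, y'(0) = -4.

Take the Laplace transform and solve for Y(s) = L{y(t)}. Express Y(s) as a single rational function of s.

Laplace-transform each side.
With L{y''} = s^2 Y - s·y(0) - y'(0) and L{y'} = sY - y(0), with y(0) = 3, y'(0) = -4: the LHS transforms to (s^2 + 5*s - 2)Y - (3*s + 11).
The right side is L{sin(6*t)} = 6/(s^2 + 36).
So (s^2 + 5*s - 2)Y = 6/(s^2 + 36) + (3*s + 11).
Solve for Y(s) and write it as one ratio of polynomials.

Y(s) = (3*s^3 + 11*s^2 + 108*s + 402)/(s^4 + 5*s^3 + 34*s^2 + 180*s - 72)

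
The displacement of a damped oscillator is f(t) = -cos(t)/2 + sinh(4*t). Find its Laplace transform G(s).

G(s) = -s/(2*(s^2 + 1)) + 4/(s^2 - 16)

The transform is linear, so treat each term independently.
L{sinh(4t)} = 4/(s^2 - 16); (-1/2)·[L{cos(t)} = s/(s^2 + 1)].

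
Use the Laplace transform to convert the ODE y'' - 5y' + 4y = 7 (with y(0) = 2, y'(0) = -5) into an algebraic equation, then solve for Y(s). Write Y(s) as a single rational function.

Laplace-transform each side.
With L{y''} = s^2 Y - s·y(0) - y'(0) and L{y'} = sY - y(0), with y(0) = 2, y'(0) = -5: the LHS transforms to (s^2 - 5*s + 4)Y - (2*s - 15).
The right side is L{7} = 7/s.
So (s^2 - 5*s + 4)Y = 7/s + (2*s - 15).
Divide through and combine into a single rational function.

Y(s) = (2*s^2 - 15*s + 7)/(s^3 - 5*s^2 + 4*s)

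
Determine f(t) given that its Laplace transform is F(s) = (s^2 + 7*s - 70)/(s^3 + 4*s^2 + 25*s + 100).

Factor the denominator: s^3 + 4*s^2 + 25*s + 100 = (s + 4)*(s^2 + 25).
Partial fraction decomposition gives [-2/(s + 4)] + [3*s/(s^2 + 25)] + [-5/(s^2 + 25)].
Invert each term: -2/(s + 4) ↔ -2e^(-4t); 3·s/(s^2 + 25) ↔ 3cos(5t); -1·5/(s^2 + 25) ↔ -sin(5t).

f(t) = -sin(5*t) + 3*cos(5*t) - 2*exp(-4*t)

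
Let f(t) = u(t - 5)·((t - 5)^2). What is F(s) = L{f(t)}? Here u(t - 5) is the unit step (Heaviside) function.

F(s) = 2*exp(-5*s)/s^3

By the second shifting theorem, L{u(t - c)·g(t - c)} = e^(-cs)·G(s) with c = 5 and G(s) = L{g(t)}.
L{t^2} = 2!/s^3 = 2/s^3.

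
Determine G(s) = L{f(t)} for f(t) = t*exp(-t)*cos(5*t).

G(s) = (s - 4)*(s + 6)/(s^2 + 2*s + 26)^2

L{cos(5t)} = s/(s^2 + 25).
Multiplying by e^(-t) shifts s → s + 1, so L{exp(-t)*cos(5*t)} = (s + 1)/((s + 1)^2 + 25).
Then apply L{t·g(t)} = -d/ds[H(s)] with H(s) = (s + 1)/((s + 1)^2 + 25):
differentiating 1 time and applying the sign gives (s - 4)*(s + 6)/(s^2 + 2*s + 26)^2.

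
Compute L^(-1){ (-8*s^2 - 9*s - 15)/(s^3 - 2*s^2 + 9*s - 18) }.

Factor the denominator: s^3 - 2*s^2 + 9*s - 18 = (s - 2)*(s^2 + 9).
Partial fraction decomposition gives [-5/(s - 2)] + [-3*s/(s^2 + 9)] + [-15/(s^2 + 9)].
Invert each term: -5/(s - 2) ↔ -5e^(2t); -3·s/(s^2 + 9) ↔ -3cos(3t); -5·3/(s^2 + 9) ↔ -5sin(3t).

-5*exp(2*t) - 5*sin(3*t) - 3*cos(3*t)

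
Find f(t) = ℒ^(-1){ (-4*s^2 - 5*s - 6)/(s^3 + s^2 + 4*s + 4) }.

f(t) = -sin(2*t) - 3*cos(2*t) - exp(-t)

Factor the denominator: s^3 + s^2 + 4*s + 4 = (s + 1)*(s^2 + 4).
Partial fraction decomposition gives [-1/(s + 1)] + [-3*s/(s^2 + 4)] + [-2/(s^2 + 4)].
Invert each term: -1/(s + 1) ↔ -e^(-t); -3·s/(s^2 + 4) ↔ -3cos(2t); -1·2/(s^2 + 4) ↔ -sin(2t).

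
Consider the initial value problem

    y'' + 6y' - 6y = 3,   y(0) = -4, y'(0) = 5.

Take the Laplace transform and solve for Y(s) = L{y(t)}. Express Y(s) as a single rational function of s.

Laplace-transform each side.
Using L{y''} = s^2 Y - s·y(0) - y'(0) and L{y'} = sY - y(0), with y(0) = -4, y'(0) = 5, the left side becomes (s^2 + 6*s - 6)Y - (-4*s - 19).
The right side is L{3} = 3/s.
So (s^2 + 6*s - 6)Y = 3/s + (-4*s - 19).
Isolate Y and clear denominators.

Y(s) = (-4*s^2 - 19*s + 3)/(s^3 + 6*s^2 - 6*s)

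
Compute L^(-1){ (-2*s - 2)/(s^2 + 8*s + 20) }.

3*exp(-4*t)*sin(2*t) - 2*exp(-4*t)*cos(2*t)

Complete the square in the denominator: s^2 + 8*s + 20 = (s + 4)^2 + 2^2.
Split the numerator to match: -2*s - 2 = -2·(s + 4) + 3·2.
Invert each term: -2·(s + 4)/((s + 4)^2 + 4) ↔ -2e^(-4t)cos(2t); 3·2/((s + 4)^2 + 4) ↔ 3e^(-4t)sin(2t).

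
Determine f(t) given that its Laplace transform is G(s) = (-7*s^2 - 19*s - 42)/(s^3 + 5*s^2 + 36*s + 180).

Factor the denominator: s^3 + 5*s^2 + 36*s + 180 = (s + 5)*(s^2 + 36).
Partial fraction decomposition gives [-2/(s + 5)] + [-5*s/(s^2 + 36)] + [6/(s^2 + 36)].
Invert each term: -2/(s + 5) ↔ -2e^(-5t); -5·s/(s^2 + 36) ↔ -5cos(6t); 1·6/(s^2 + 36) ↔ sin(6t).

f(t) = sin(6*t) - 5*cos(6*t) - 2*exp(-5*t)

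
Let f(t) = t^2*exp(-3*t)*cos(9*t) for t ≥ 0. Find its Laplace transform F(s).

F(s) = 2*(s + 3)*(s^2 + 6*s - 234)/(s^2 + 6*s + 90)^3

L{cos(9t)} = s/(s^2 + 81).
Multiplying by e^(-3t) shifts s → s + 3, so L{exp(-3*t)*cos(9*t)} = (s + 3)/((s + 3)^2 + 81).
Then apply L{t^2·g(t)} = (-1)^2 d^2/ds^2[G(s)] with G(s) = (s + 3)/((s + 3)^2 + 81):
differentiating 2 times and applying the sign gives 2*(s + 3)*(s^2 + 6*s - 234)/(s^2 + 6*s + 90)^3.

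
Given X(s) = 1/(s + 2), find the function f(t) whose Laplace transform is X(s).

f(t) = exp(-2*t)

Since L{e^(-2t)} = 1/(s + 2), the inverse is e^(-2*t).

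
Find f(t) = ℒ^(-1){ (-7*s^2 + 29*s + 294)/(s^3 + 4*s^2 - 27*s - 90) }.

f(t) = 3*exp(5*t) - 6*exp(-3*t) - 4*exp(-6*t)

Factor the denominator: s^3 + 4*s^2 - 27*s - 90 = (s - 5)*(s + 3)*(s + 6).
Partial fraction decomposition gives [3/(s - 5)] + [-4/(s + 6)] + [-6/(s + 3)].
Invert each term: 3/(s - 5) ↔ 3e^(5t); -4/(s + 6) ↔ -4e^(-6t); -6/(s + 3) ↔ -6e^(-3t).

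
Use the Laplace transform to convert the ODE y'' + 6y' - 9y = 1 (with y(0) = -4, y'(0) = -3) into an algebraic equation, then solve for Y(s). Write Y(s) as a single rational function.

Apply the Laplace transform to the equation.
Using L{y''} = s^2 Y - s·y(0) - y'(0) and L{y'} = sY - y(0), with y(0) = -4, y'(0) = -3, the left side becomes (s^2 + 6*s - 9)Y - (-4*s - 27).
The right side is L{1} = 1/s.
So (s^2 + 6*s - 9)Y = 1/s + (-4*s - 27).
Divide through and combine into a single rational function.

Y(s) = (-4*s^2 - 27*s + 1)/(s^3 + 6*s^2 - 9*s)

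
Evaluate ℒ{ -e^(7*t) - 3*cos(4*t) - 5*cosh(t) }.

-3*s/(s^2 + 16) - 5*s/(s^2 - 1) - 1/(s - 7)

Apply the Laplace transform termwise.
(-5)·[L{cosh(t)} = s/(s^2 - 1)]; (-3)·[L{cos(4t)} = s/(s^2 + 16)]; (-1)·[L{e^(7t)} = 1/(s - 7)].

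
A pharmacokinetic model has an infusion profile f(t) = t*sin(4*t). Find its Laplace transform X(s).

L{sin(4t)} = 4/(s^2 + 16).
Then apply L{t·g(t)} = -d/ds[G(s)] with G(s) = 4/(s^2 + 16):
differentiating 1 time and applying the sign gives 8*s/(s^2 + 16)^2.

X(s) = 8*s/(s^2 + 16)^2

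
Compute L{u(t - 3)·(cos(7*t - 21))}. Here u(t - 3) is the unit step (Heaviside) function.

By the second shifting theorem, L{u(t - c)·g(t - c)} = e^(-cs)·G(s) with c = 3 and G(s) = L{g(t)}.
L{cos(7t)} = s/(s^2 + 49).

s*exp(-3*s)/(s^2 + 49)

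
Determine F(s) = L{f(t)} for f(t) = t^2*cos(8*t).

F(s) = 2*s*(s^2 - 192)/(s^2 + 64)^3

L{cos(8t)} = s/(s^2 + 64).
Then apply L{t^2·g(t)} = (-1)^2 d^2/ds^2[G(s)] with G(s) = s/(s^2 + 64):
differentiating 2 times and applying the sign gives 2*s*(s^2 - 192)/(s^2 + 64)^3.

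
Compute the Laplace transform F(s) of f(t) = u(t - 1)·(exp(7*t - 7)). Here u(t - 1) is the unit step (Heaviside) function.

By the second shifting theorem, L{u(t - c)·g(t - c)} = e^(-cs)·G(s) with c = 1 and G(s) = L{g(t)}.
L{e^(7t)} = 1/(s - 7).

F(s) = exp(-s)/(s - 7)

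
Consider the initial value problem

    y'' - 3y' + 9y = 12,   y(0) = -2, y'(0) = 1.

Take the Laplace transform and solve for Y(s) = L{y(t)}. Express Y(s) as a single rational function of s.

Laplace-transform each side.
With L{y''} = s^2 Y - s·y(0) - y'(0) and L{y'} = sY - y(0), with y(0) = -2, y'(0) = 1: the LHS transforms to (s^2 - 3*s + 9)Y - (-2*s + 7).
The right side is L{12} = 12/s.
So (s^2 - 3*s + 9)Y = 12/s + (-2*s + 7).
Divide through and combine into a single rational function.

Y(s) = (-2*s^2 + 7*s + 12)/(s^3 - 3*s^2 + 9*s)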